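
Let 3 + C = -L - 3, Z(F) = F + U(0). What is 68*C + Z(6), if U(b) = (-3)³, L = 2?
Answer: -565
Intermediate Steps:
U(b) = -27
Z(F) = -27 + F (Z(F) = F - 27 = -27 + F)
C = -8 (C = -3 + (-1*2 - 3) = -3 + (-2 - 3) = -3 - 5 = -8)
68*C + Z(6) = 68*(-8) + (-27 + 6) = -544 - 21 = -565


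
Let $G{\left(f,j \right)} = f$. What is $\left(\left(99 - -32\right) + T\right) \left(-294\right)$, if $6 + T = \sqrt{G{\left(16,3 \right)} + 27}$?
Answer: $-36750 - 294 \sqrt{43} \approx -38678.0$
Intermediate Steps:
$T = -6 + \sqrt{43}$ ($T = -6 + \sqrt{16 + 27} = -6 + \sqrt{43} \approx 0.55744$)
$\left(\left(99 - -32\right) + T\right) \left(-294\right) = \left(\left(99 - -32\right) - \left(6 - \sqrt{43}\right)\right) \left(-294\right) = \left(\left(99 + 32\right) - \left(6 - \sqrt{43}\right)\right) \left(-294\right) = \left(131 - \left(6 - \sqrt{43}\right)\right) \left(-294\right) = \left(125 + \sqrt{43}\right) \left(-294\right) = -36750 - 294 \sqrt{43}$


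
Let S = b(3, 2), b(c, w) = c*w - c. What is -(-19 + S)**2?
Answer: -256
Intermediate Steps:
b(c, w) = -c + c*w
S = 3 (S = 3*(-1 + 2) = 3*1 = 3)
-(-19 + S)**2 = -(-19 + 3)**2 = -1*(-16)**2 = -1*256 = -256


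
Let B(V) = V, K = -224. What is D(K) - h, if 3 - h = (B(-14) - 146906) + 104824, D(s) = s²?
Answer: 8077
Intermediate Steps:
h = 42099 (h = 3 - ((-14 - 146906) + 104824) = 3 - (-146920 + 104824) = 3 - 1*(-42096) = 3 + 42096 = 42099)
D(K) - h = (-224)² - 1*42099 = 50176 - 42099 = 8077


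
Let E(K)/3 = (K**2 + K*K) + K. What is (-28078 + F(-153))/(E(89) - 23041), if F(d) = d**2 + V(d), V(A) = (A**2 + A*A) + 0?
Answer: 42149/24752 ≈ 1.7029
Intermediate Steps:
E(K) = 3*K + 6*K**2 (E(K) = 3*((K**2 + K*K) + K) = 3*((K**2 + K**2) + K) = 3*(2*K**2 + K) = 3*(K + 2*K**2) = 3*K + 6*K**2)
V(A) = 2*A**2 (V(A) = (A**2 + A**2) + 0 = 2*A**2 + 0 = 2*A**2)
F(d) = 3*d**2 (F(d) = d**2 + 2*d**2 = 3*d**2)
(-28078 + F(-153))/(E(89) - 23041) = (-28078 + 3*(-153)**2)/(3*89*(1 + 2*89) - 23041) = (-28078 + 3*23409)/(3*89*(1 + 178) - 23041) = (-28078 + 70227)/(3*89*179 - 23041) = 42149/(47793 - 23041) = 42149/24752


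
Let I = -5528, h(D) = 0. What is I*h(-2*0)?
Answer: 0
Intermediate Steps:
I*h(-2*0) = -5528*0 = 0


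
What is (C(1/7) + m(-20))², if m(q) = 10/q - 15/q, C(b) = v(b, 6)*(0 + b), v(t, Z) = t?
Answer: 2809/38416 ≈ 0.073121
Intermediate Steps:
C(b) = b² (C(b) = b*(0 + b) = b*b = b²)
m(q) = -5/q
(C(1/7) + m(-20))² = ((1/7)² - 5/(-20))² = ((⅐)² - 5*(-1/20))² = (1/49 + ¼)² = (53/196)² = 2809/38416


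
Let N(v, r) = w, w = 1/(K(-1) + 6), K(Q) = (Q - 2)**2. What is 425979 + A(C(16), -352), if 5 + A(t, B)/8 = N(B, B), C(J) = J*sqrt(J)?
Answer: 6389093/15 ≈ 4.2594e+5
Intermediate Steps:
K(Q) = (-2 + Q)**2
C(J) = J**(3/2)
w = 1/15 (w = 1/((-2 - 1)**2 + 6) = 1/((-3)**2 + 6) = 1/(9 + 6) = 1/15 ≈ 0.066667)
N(v, r) = 1/15
A(t, B) = -592/15 (A(t, B) = -40 + 8*(1/15) = -40 + 8/15 = -592/15)
425979 + A(C(16), -352) = 425979 - 592/15 = 6389093/15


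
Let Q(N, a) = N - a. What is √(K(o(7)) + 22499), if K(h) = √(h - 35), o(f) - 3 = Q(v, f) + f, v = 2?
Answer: √(22499 + I*√30) ≈ 150.0 + 0.018*I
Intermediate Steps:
o(f) = 5 (o(f) = 3 + ((2 - f) + f) = 3 + 2 = 5)
K(h) = √(-35 + h)
√(K(o(7)) + 22499) = √(√(-35 + 5) + 22499) = √(√(-30) + 22499) = √(I*√30 + 22499) = √(22499 + I*√30)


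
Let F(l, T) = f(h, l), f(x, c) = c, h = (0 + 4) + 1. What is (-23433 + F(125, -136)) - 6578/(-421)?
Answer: -9806090/421 ≈ -23292.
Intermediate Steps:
h = 5 (h = 4 + 1 = 5)
F(l, T) = l
(-23433 + F(125, -136)) - 6578/(-421) = (-23433 + 125) - 6578/(-421) = -23308 - 6578*(-1/421) = -23308 + 6578/421 = -9806090/421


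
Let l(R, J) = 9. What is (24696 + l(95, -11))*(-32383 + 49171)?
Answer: 414747540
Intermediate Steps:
(24696 + l(95, -11))*(-32383 + 49171) = (24696 + 9)*(-32383 + 49171) = 24705*16788 = 414747540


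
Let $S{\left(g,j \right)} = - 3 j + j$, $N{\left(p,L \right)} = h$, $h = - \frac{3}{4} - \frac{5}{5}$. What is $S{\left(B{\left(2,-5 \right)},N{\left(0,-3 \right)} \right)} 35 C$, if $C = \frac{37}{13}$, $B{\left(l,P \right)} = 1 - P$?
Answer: $\frac{9065}{26} \approx 348.65$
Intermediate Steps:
$h = - \frac{7}{4}$ ($h = \left(-3\right) \frac{1}{4} - 1 = - \frac{3}{4} - 1 = - \frac{7}{4} \approx -1.75$)
$N{\left(p,L \right)} = - \frac{7}{4}$
$C = \frac{37}{13}$ ($C = 37 \cdot \frac{1}{13} = \frac{37}{13} \approx 2.8462$)
$S{\left(g,j \right)} = - 2 j$
$S{\left(B{\left(2,-5 \right)},N{\left(0,-3 \right)} \right)} 35 C = \left(-2\right) \left(- \frac{7}{4}\right) 35 \cdot \frac{37}{13} = \frac{7}{2} \cdot 35 \cdot \frac{37}{13} = \frac{245}{2} \cdot \frac{37}{13} = \frac{9065}{26}$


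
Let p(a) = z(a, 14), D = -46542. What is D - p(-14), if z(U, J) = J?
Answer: -46556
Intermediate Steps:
p(a) = 14
D - p(-14) = -46542 - 1*14 = -46542 - 14 = -46556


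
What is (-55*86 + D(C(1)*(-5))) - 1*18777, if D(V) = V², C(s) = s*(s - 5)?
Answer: -23107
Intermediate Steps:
C(s) = s*(-5 + s)
(-55*86 + D(C(1)*(-5))) - 1*18777 = (-55*86 + ((1*(-5 + 1))*(-5))²) - 1*18777 = (-4730 + ((1*(-4))*(-5))²) - 18777 = (-4730 + (-4*(-5))²) - 18777 = (-4730 + 20²) - 18777 = (-4730 + 400) - 18777 = -4330 - 18777 = -23107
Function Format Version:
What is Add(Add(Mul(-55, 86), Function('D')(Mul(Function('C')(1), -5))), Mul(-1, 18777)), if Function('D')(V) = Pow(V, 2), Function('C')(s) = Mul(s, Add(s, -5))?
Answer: -23107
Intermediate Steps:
Function('C')(s) = Mul(s, Add(-5, s))
Add(Add(Mul(-55, 86), Function('D')(Mul(Function('C')(1), -5))), Mul(-1, 18777)) = Add(Add(Mul(-55, 86), Pow(Mul(Mul(1, Add(-5, 1)), -5), 2)), Mul(-1, 18777)) = Add(Add(-4730, Pow(Mul(Mul(1, -4), -5), 2)), -18777) = Add(Add(-4730, Pow(Mul(-4, -5), 2)), -18777) = Add(Add(-4730, Pow(20, 2)), -18777) = Add(Add(-4730, 400), -18777) = Add(-4330, -18777) = -23107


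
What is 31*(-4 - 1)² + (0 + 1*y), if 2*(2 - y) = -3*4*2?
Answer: 789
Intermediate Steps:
y = 14 (y = 2 - (-3*4)*2/2 = 2 - (-6)*2 = 2 - ½*(-24) = 2 + 12 = 14)
31*(-4 - 1)² + (0 + 1*y) = 31*(-4 - 1)² + (0 + 1*14) = 31*(-5)² + (0 + 14) = 31*25 + 14 = 775 + 14 = 789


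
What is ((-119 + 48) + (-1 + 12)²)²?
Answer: 2500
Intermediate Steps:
((-119 + 48) + (-1 + 12)²)² = (-71 + 11²)² = (-71 + 121)² = 50² = 2500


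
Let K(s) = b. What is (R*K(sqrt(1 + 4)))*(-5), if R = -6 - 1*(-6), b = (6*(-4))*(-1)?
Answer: 0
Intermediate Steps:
b = 24 (b = -24*(-1) = 24)
K(s) = 24
R = 0 (R = -6 + 6 = 0)
(R*K(sqrt(1 + 4)))*(-5) = (0*24)*(-5) = 0*(-5) = 0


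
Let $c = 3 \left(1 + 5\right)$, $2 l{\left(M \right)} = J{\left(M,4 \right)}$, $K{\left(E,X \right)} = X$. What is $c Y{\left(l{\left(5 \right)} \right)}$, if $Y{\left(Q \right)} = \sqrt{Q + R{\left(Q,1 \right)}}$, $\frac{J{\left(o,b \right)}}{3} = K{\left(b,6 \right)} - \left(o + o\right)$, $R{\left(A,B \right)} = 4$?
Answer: $18 i \sqrt{2} \approx 25.456 i$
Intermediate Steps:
$J{\left(o,b \right)} = 18 - 6 o$ ($J{\left(o,b \right)} = 3 \left(6 - \left(o + o\right)\right) = 3 \left(6 - 2 o\right) = 18 - 6 o$)
$l{\left(M \right)} = 9 - 3 M$ ($l{\left(M \right)} = \frac{18 - 6 M}{2} = 9 - 3 M$)
$Y{\left(Q \right)} = \sqrt{4 + Q}$ ($Y{\left(Q \right)} = \sqrt{Q + 4} = \sqrt{4 + Q}$)
$c = 18$ ($c = 3 \cdot 6 = 18$)
$c Y{\left(l{\left(5 \right)} \right)} = 18 \sqrt{4 + \left(9 - 15\right)} = 18 \sqrt{4 - 6} = 18 \sqrt{-2} = 18 i \sqrt{2}$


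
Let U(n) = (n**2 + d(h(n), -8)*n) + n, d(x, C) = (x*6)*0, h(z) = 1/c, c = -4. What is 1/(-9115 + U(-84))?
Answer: -1/2143 ≈ -0.00046664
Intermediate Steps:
h(z) = -1/4 (h(z) = 1/(-4) = -1/4)
d(x, C) = 0 (d(x, C) = (6*x)*0 = 0)
U(n) = n + n**2 (U(n) = (n**2 + 0*n) + n = (n**2 + 0) + n = n**2 + n = n + n**2)
1/(-9115 + U(-84)) = 1/(-9115 - 84*(1 - 84)) = 1/(-9115 - 84*(-83)) = 1/(-9115 + 6972) = 1/(-2143) = -1/2143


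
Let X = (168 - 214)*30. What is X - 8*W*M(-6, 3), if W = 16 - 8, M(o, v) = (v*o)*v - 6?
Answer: 2460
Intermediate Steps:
M(o, v) = -6 + o*v² (M(o, v) = (o*v)*v - 6 = o*v² - 6 = -6 + o*v²)
X = -1380 (X = -46*30 = -1380)
W = 8
X - 8*W*M(-6, 3) = -1380 - 8*8*(-6 - 6*3²) = -1380 - 64*(-6 - 6*9) = -1380 - 64*(-6 - 54) = -1380 - 64*(-60) = -1380 - 1*(-3840) = -1380 + 3840 = 2460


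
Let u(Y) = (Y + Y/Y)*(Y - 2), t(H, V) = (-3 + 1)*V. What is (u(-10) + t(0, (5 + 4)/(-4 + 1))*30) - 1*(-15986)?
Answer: 16274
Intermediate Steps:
t(H, V) = -2*V
u(Y) = (1 + Y)*(-2 + Y) (u(Y) = (Y + 1)*(-2 + Y) = (1 + Y)*(-2 + Y))
(u(-10) + t(0, (5 + 4)/(-4 + 1))*30) - 1*(-15986) = ((-2 + (-10)² - 1*(-10)) - 2*(5 + 4)/(-4 + 1)*30) - 1*(-15986) = ((-2 + 100 + 10) - 18/(-3)*30) + 15986 = (108 - 18*(-1)/3*30) + 15986 = (108 - 2*(-3)*30) + 15986 = (108 + 6*30) + 15986 = (108 + 180) + 15986 = 288 + 15986 = 16274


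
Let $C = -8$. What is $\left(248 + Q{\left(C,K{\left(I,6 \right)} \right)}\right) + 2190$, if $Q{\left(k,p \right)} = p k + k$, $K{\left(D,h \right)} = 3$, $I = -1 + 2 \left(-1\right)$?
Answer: $2406$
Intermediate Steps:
$I = -3$ ($I = -1 - 2 = -3$)
$Q{\left(k,p \right)} = k + k p$ ($Q{\left(k,p \right)} = k p + k = k + k p$)
$\left(248 + Q{\left(C,K{\left(I,6 \right)} \right)}\right) + 2190 = \left(248 - 8 \left(1 + 3\right)\right) + 2190 = \left(248 - 32\right) + 2190 = 216 + 2190 = 2406$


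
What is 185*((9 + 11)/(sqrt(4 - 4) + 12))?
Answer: 925/3 ≈ 308.33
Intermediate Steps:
185*((9 + 11)/(sqrt(4 - 4) + 12)) = 185*(20/(sqrt(0) + 12)) = 185*(20/(0 + 12)) = 185*(20/12) = 185*(20*(1/12)) = 185*(5/3) = 925/3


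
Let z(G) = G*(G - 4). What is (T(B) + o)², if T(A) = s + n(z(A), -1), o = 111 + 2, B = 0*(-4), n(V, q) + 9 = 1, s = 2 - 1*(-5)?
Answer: 12544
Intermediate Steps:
z(G) = G*(-4 + G)
s = 7 (s = 2 + 5 = 7)
n(V, q) = -8 (n(V, q) = -9 + 1 = -8)
B = 0
o = 113
T(A) = -1 (T(A) = 7 - 8 = -1)
(T(B) + o)² = (-1 + 113)² = 112² = 12544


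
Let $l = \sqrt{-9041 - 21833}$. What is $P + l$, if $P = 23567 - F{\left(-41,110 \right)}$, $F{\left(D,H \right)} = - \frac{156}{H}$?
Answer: $\frac{1296263}{55} + i \sqrt{30874} \approx 23568.0 + 175.71 i$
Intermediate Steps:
$l = i \sqrt{30874}$ ($l = \sqrt{-30874} = i \sqrt{30874} \approx 175.71 i$)
$P = \frac{1296263}{55}$ ($P = 23567 - - \frac{156}{110} = 23567 - \left(-156\right) \frac{1}{110} = 23567 - - \frac{78}{55} = 23567 + \frac{78}{55} = \frac{1296263}{55} \approx 23568.0$)
$P + l = \frac{1296263}{55} + i \sqrt{30874}$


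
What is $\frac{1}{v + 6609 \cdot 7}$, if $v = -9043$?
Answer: $\frac{1}{37220} \approx 2.6867 \cdot 10^{-5}$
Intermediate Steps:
$\frac{1}{v + 6609 \cdot 7} = \frac{1}{-9043 + 6609 \cdot 7} = \frac{1}{-9043 + 46263} = \frac{1}{37220}$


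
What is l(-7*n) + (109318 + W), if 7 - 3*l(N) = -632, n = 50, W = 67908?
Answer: 177439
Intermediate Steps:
l(N) = 213 (l(N) = 7/3 - 1/3*(-632) = 7/3 + 632/3 = 213)
l(-7*n) + (109318 + W) = 213 + (109318 + 67908) = 213 + 177226 = 177439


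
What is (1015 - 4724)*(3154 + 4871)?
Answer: -29764725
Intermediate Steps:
(1015 - 4724)*(3154 + 4871) = -3709*8025 = -29764725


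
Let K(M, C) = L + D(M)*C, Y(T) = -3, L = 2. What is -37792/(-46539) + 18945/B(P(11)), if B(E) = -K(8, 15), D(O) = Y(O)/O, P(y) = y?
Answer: 7054546808/1349631 ≈ 5227.0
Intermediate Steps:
D(O) = -3/O
K(M, C) = 2 - 3*C/M (K(M, C) = 2 + (-3/M)*C = 2 - 3*C/M)
B(E) = 29/8 (B(E) = -(2 - 3*15/8) = -(2 - 3*15*⅛) = -(2 - 45/8) = -1*(-29/8) = 29/8)
-37792/(-46539) + 18945/B(P(11)) = -37792/(-46539) + 18945/(29/8) = -37792*(-1/46539) + 18945*(8/29) = 37792/46539 + 151560/29 = 7054546808/1349631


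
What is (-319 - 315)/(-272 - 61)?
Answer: 634/333 ≈ 1.9039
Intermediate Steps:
(-319 - 315)/(-272 - 61) = -634/(-333) = -634*(-1/333) = 634/333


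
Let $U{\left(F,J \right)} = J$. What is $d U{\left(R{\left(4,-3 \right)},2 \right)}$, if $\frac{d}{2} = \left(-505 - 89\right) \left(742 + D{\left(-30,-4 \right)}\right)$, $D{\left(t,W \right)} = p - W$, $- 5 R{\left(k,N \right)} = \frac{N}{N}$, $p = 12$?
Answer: $-1801008$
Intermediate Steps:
$R{\left(k,N \right)} = - \frac{1}{5}$ ($R{\left(k,N \right)} = - \frac{N \frac{1}{N}}{5} = \left(- \frac{1}{5}\right) 1 = - \frac{1}{5}$)
$D{\left(t,W \right)} = 12 - W$
$d = -900504$ ($d = 2 \left(-505 - 89\right) \left(742 + \left(12 - -4\right)\right) = 2 \left(- 594 \left(742 + \left(12 + 4\right)\right)\right) = 2 \left(- 594 \left(742 + 16\right)\right) = 2 \left(\left(-594\right) 758\right) = 2 \left(-450252\right) = -900504$)
$d U{\left(R{\left(4,-3 \right)},2 \right)} = \left(-900504\right) 2 = -1801008$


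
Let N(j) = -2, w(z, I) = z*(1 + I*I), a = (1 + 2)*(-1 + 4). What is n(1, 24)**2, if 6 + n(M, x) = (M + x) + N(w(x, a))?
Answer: 289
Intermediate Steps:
a = 9 (a = 3*3 = 9)
w(z, I) = z*(1 + I**2)
n(M, x) = -8 + M + x (n(M, x) = -6 + ((M + x) - 2) = -6 + (-2 + M + x) = -8 + M + x)
n(1, 24)**2 = (-8 + 1 + 24)**2 = 17**2 = 289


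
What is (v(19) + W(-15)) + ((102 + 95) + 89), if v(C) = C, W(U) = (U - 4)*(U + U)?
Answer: 875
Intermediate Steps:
W(U) = 2*U*(-4 + U) (W(U) = (-4 + U)*(2*U) = 2*U*(-4 + U))
(v(19) + W(-15)) + ((102 + 95) + 89) = (19 + 2*(-15)*(-4 - 15)) + ((102 + 95) + 89) = (19 + 2*(-15)*(-19)) + (197 + 89) = (19 + 570) + 286 = 589 + 286 = 875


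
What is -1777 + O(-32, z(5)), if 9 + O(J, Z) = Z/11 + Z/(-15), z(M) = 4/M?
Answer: -1473434/825 ≈ -1786.0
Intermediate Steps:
O(J, Z) = -9 + 4*Z/165 (O(J, Z) = -9 + (Z/11 + Z/(-15)) = -9 + (Z*(1/11) + Z*(-1/15)) = -9 + (Z/11 - Z/15) = -9 + 4*Z/165)
-1777 + O(-32, z(5)) = -1777 + (-9 + 4*(4/5)/165) = -1777 + (-9 + 4*(4*(⅕))/165) = -1777 + (-9 + (4/165)*(⅘)) = -1777 + (-9 + 16/825) = -1777 - 7409/825 = -1473434/825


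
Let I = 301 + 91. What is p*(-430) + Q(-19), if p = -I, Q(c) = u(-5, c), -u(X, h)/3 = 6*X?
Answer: 168650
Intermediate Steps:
u(X, h) = -18*X
Q(c) = 90 (Q(c) = -18*(-5) = 90)
I = 392
p = -392 (p = -1*392 = -392)
p*(-430) + Q(-19) = -392*(-430) + 90 = 168560 + 90 = 168650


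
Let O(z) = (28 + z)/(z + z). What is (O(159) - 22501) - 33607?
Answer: -17842157/318 ≈ -56107.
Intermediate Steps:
O(z) = (28 + z)/(2*z) (O(z) = (28 + z)/((2*z)) = (28 + z)*(1/(2*z)) = (28 + z)/(2*z))
(O(159) - 22501) - 33607 = ((½)*(28 + 159)/159 - 22501) - 33607 = ((½)*(1/159)*187 - 22501) - 33607 = (187/318 - 22501) - 33607 = -7155131/318 - 33607 = -17842157/318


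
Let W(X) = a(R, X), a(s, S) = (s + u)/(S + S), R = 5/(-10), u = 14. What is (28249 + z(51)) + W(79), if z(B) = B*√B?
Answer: 8926711/316 + 51*√51 ≈ 28613.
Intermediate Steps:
R = -½ (R = 5*(-⅒) = -½ ≈ -0.50000)
a(s, S) = (14 + s)/(2*S) (a(s, S) = (s + 14)/(S + S) = (14 + s)/((2*S)) = (14 + s)*(1/(2*S)) = (14 + s)/(2*S))
z(B) = B^(3/2)
W(X) = 27/(4*X) (W(X) = (14 - ½)/(2*X) = (½)*(27/2)/X = 27/(4*X))
(28249 + z(51)) + W(79) = (28249 + 51^(3/2)) + (27/4)/79 = (28249 + 51*√51) + (27/4)*(1/79) = (28249 + 51*√51) + 27/316 = 8926711/316 + 51*√51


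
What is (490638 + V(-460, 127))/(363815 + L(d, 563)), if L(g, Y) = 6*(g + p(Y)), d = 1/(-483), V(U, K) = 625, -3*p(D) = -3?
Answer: 79093343/58575179 ≈ 1.3503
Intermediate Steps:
p(D) = 1 (p(D) = -⅓*(-3) = 1)
d = -1/483 ≈ -0.0020704
L(g, Y) = 6 + 6*g (L(g, Y) = 6*(g + 1) = 6*(1 + g) = 6 + 6*g)
(490638 + V(-460, 127))/(363815 + L(d, 563)) = (490638 + 625)/(363815 + (6 + 6*(-1/483))) = 491263/(363815 + (6 - 2/161)) = 491263/(363815 + 964/161) = 491263/(58575179/161) = 491263*(161/58575179) = 79093343/58575179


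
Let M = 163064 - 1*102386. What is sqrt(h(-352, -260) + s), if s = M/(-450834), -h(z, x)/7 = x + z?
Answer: sqrt(24186144290457)/75139 ≈ 65.451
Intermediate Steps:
M = 60678 (M = 163064 - 102386 = 60678)
h(z, x) = -7*x - 7*z (h(z, x) = -7*(x + z) = -7*x - 7*z)
s = -10113/75139 (s = 60678/(-450834) = 60678*(-1/450834) = -10113/75139 ≈ -0.13459)
sqrt(h(-352, -260) + s) = sqrt((-7*(-260) - 7*(-352)) - 10113/75139) = sqrt((1820 + 2464) - 10113/75139) = sqrt(4284 - 10113/75139) = sqrt(321885363/75139) = sqrt(24186144290457)/75139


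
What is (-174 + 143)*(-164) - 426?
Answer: 4658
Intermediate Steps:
(-174 + 143)*(-164) - 426 = -31*(-164) - 426 = 5084 - 426 = 4658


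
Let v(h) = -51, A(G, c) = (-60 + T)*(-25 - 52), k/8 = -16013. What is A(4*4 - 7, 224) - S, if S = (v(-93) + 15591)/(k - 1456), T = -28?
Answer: 43895705/6478 ≈ 6776.1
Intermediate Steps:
k = -128104 (k = 8*(-16013) = -128104)
A(G, c) = 6776 (A(G, c) = (-60 - 28)*(-25 - 52) = -88*(-77) = 6776)
S = -777/6478 (S = (-51 + 15591)/(-128104 - 1456) = 15540/(-129560) = 15540*(-1/129560) = -777/6478 ≈ -0.11994)
A(4*4 - 7, 224) - S = 6776 - 1*(-777/6478) = 6776 + 777/6478 = 43895705/6478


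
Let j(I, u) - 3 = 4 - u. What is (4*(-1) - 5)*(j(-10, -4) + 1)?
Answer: -108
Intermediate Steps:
j(I, u) = 7 - u (j(I, u) = 3 + (4 - u) = 7 - u)
(4*(-1) - 5)*(j(-10, -4) + 1) = (4*(-1) - 5)*((7 - 1*(-4)) + 1) = (-4 - 5)*((7 + 4) + 1) = -9*(11 + 1) = -9*12 = -108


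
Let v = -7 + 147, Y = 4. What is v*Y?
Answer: 560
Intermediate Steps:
v = 140
v*Y = 140*4 = 560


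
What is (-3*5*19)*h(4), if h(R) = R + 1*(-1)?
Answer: -855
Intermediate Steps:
h(R) = -1 + R (h(R) = R - 1 = -1 + R)
(-3*5*19)*h(4) = (-3*5*19)*(-1 + 4) = -15*19*3 = -285*3 = -855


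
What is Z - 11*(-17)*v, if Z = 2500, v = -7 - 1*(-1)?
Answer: 1378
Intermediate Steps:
v = -6 (v = -7 + 1 = -6)
Z - 11*(-17)*v = 2500 - 11*(-17)*(-6) = 2500 - (-187)*(-6) = 2500 - 1*1122 = 2500 - 1122 = 1378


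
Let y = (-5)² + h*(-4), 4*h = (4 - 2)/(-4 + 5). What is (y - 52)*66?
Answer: -1914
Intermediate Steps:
h = ½ (h = ((4 - 2)/(-4 + 5))/4 = (2/1)/4 = (2*1)/4 = (¼)*2 = ½ ≈ 0.50000)
y = 23 (y = (-5)² + (½)*(-4) = 25 - 2 = 23)
(y - 52)*66 = (23 - 52)*66 = -29*66 = -1914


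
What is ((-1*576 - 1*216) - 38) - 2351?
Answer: -3181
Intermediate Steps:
((-1*576 - 1*216) - 38) - 2351 = ((-576 - 216) - 38) - 2351 = (-792 - 38) - 2351 = -830 - 2351 = -3181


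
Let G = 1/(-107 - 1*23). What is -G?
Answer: 1/130 ≈ 0.0076923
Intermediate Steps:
G = -1/130 (G = 1/(-107 - 23) = 1/(-130) = -1/130 ≈ -0.0076923)
-G = -1*(-1/130) = 1/130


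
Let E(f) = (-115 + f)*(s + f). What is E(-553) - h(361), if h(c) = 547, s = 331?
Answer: 147749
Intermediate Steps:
E(f) = (-115 + f)*(331 + f)
E(-553) - h(361) = (-38065 + (-553)² + 216*(-553)) - 1*547 = (-38065 + 305809 - 119448) - 547 = 148296 - 547 = 147749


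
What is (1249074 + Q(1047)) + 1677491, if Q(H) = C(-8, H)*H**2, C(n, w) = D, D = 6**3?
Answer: 239707709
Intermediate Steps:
D = 216
C(n, w) = 216
Q(H) = 216*H**2
(1249074 + Q(1047)) + 1677491 = (1249074 + 216*1047**2) + 1677491 = (1249074 + 216*1096209) + 1677491 = (1249074 + 236781144) + 1677491 = 238030218 + 1677491 = 239707709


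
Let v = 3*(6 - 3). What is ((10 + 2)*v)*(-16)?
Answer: -1728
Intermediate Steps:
v = 9 (v = 3*3 = 9)
((10 + 2)*v)*(-16) = ((10 + 2)*9)*(-16) = (12*9)*(-16) = 108*(-16) = -1728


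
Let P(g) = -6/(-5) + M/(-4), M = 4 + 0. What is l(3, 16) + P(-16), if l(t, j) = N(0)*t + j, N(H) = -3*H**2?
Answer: 81/5 ≈ 16.200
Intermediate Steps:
l(t, j) = j (l(t, j) = (-3*0**2)*t + j = (-3*0)*t + j = 0*t + j = 0 + j = j)
M = 4
P(g) = 1/5 (P(g) = -6/(-5) + 4/(-4) = -6*(-1/5) + 4*(-1/4) = 6/5 - 1 = 1/5)
l(3, 16) + P(-16) = 16 + 1/5 = 81/5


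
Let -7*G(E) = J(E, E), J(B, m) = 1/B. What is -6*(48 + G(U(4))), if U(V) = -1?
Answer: -2022/7 ≈ -288.86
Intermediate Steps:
G(E) = -1/(7*E)
-6*(48 + G(U(4))) = -6*(48 - ⅐/(-1)) = -6*(48 - ⅐*(-1)) = -6*(48 + ⅐) = -6*337/7 = -2022/7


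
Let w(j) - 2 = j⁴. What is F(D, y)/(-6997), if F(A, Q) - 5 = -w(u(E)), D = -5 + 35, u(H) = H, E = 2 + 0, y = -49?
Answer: 13/6997 ≈ 0.0018579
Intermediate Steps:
E = 2
w(j) = 2 + j⁴
D = 30
F(A, Q) = -13 (F(A, Q) = 5 - (2 + 2⁴) = 5 - (2 + 16) = 5 - 1*18 = 5 - 18 = -13)
F(D, y)/(-6997) = -13/(-6997) = -13*(-1/6997) = 13/6997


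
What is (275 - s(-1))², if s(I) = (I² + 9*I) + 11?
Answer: 73984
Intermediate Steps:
s(I) = 11 + I² + 9*I
(275 - s(-1))² = (275 - (11 + (-1)² + 9*(-1)))² = (275 - (11 + 1 - 9))² = (275 - 1*3)² = (275 - 3)² = 272² = 73984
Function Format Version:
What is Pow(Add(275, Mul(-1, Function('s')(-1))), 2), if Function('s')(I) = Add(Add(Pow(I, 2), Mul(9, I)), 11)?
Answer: 73984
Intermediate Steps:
Function('s')(I) = Add(11, Pow(I, 2), Mul(9, I))
Pow(Add(275, Mul(-1, Function('s')(-1))), 2) = Pow(Add(275, Mul(-1, Add(11, Pow(-1, 2), Mul(9, -1)))), 2) = Pow(Add(275, Mul(-1, Add(11, 1, -9))), 2) = Pow(Add(275, Mul(-1, 3)), 2) = Pow(Add(275, -3), 2) = Pow(272, 2) = 73984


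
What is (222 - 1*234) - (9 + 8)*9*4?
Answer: -624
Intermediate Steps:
(222 - 1*234) - (9 + 8)*9*4 = (222 - 234) - 17*36 = -12 - 1*612 = -12 - 612 = -624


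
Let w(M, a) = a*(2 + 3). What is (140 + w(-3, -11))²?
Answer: 7225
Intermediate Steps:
w(M, a) = 5*a (w(M, a) = a*5 = 5*a)
(140 + w(-3, -11))² = (140 + 5*(-11))² = (140 - 55)² = 85² = 7225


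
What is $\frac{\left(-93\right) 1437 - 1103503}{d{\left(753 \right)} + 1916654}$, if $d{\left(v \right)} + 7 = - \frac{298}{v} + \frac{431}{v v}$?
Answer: $- \frac{175367945574}{271688968715} \approx -0.64547$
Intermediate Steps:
$d{\left(v \right)} = -7 - \frac{298}{v} + \frac{431}{v^{2}}$ ($d{\left(v \right)} = -7 + \left(- \frac{298}{v} + \frac{431}{v v}\right) = -7 + \left(- \frac{298}{v} + \frac{431}{v^{2}}\right) = -7 - \left(- \frac{431}{v^{2}} + \frac{298}{v}\right) = -7 - \frac{298}{v} + \frac{431}{v^{2}}$)
$\frac{\left(-93\right) 1437 - 1103503}{d{\left(753 \right)} + 1916654} = \frac{\left(-93\right) 1437 - 1103503}{\left(-7 - \frac{298}{753} + \frac{431}{567009}\right) + 1916654} = \frac{-133641 - 1103503}{\left(-7 - \frac{298}{753} + 431 \cdot \frac{1}{567009}\right) + 1916654} = - \frac{1237144}{\left(-7 - \frac{298}{753} + \frac{431}{567009}\right) + 1916654} = - \frac{1237144}{- \frac{4193026}{567009} + 1916654} = - \frac{1237144}{\frac{1086755874860}{567009}} = \left(-1237144\right) \frac{567009}{1086755874860} = - \frac{175367945574}{271688968715}$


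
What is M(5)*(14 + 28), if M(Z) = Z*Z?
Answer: 1050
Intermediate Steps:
M(Z) = Z²
M(5)*(14 + 28) = 5²*(14 + 28) = 25*42 = 1050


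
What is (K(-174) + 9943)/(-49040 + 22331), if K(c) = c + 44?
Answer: -3271/8903 ≈ -0.36740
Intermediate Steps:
K(c) = 44 + c
(K(-174) + 9943)/(-49040 + 22331) = ((44 - 174) + 9943)/(-49040 + 22331) = (-130 + 9943)/(-26709) = 9813*(-1/26709) = -3271/8903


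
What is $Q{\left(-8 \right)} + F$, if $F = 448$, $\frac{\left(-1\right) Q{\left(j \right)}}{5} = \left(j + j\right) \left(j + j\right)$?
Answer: $-832$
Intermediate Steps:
$Q{\left(j \right)} = - 20 j^{2}$ ($Q{\left(j \right)} = - 5 \left(j + j\right) \left(j + j\right) = - 5 \cdot 2 j 2 j = - 5 \cdot 4 j^{2} = - 20 j^{2}$)
$Q{\left(-8 \right)} + F = - 20 \left(-8\right)^{2} + 448 = \left(-20\right) 64 + 448 = -1280 + 448 = -832$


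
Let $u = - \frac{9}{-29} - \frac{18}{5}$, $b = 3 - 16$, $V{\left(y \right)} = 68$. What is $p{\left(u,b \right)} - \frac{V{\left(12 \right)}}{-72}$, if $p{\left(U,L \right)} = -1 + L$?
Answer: $- \frac{235}{18} \approx -13.056$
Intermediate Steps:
$b = -13$ ($b = 3 - 16 = -13$)
$u = - \frac{477}{145}$ ($u = \left(-9\right) \left(- \frac{1}{29}\right) - \frac{18}{5} = \frac{9}{29} - \frac{18}{5} = - \frac{477}{145} \approx -3.2897$)
$p{\left(u,b \right)} - \frac{V{\left(12 \right)}}{-72} = \left(-1 - 13\right) - \frac{68}{-72} = -14 - 68 \left(- \frac{1}{72}\right) = -14 - - \frac{17}{18} = -14 + \frac{17}{18} = - \frac{235}{18}$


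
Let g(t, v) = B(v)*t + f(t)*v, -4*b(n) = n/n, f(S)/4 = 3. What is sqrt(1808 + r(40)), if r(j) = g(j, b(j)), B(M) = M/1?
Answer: sqrt(1795) ≈ 42.367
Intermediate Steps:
B(M) = M (B(M) = M*1 = M)
f(S) = 12 (f(S) = 4*3 = 12)
b(n) = -1/4 (b(n) = -n/(4*n) = -1/4*1 = -1/4)
g(t, v) = 12*v + t*v (g(t, v) = v*t + 12*v = t*v + 12*v = 12*v + t*v)
r(j) = -3 - j/4 (r(j) = -(12 + j)/4 = -3 - j/4)
sqrt(1808 + r(40)) = sqrt(1808 + (-3 - 1/4*40)) = sqrt(1808 + (-3 - 10)) = sqrt(1808 - 13) = sqrt(1795)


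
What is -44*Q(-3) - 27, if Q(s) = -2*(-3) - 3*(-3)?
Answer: -687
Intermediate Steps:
Q(s) = 15 (Q(s) = 6 + 9 = 15)
-44*Q(-3) - 27 = -44*15 - 27 = -660 - 27 = -687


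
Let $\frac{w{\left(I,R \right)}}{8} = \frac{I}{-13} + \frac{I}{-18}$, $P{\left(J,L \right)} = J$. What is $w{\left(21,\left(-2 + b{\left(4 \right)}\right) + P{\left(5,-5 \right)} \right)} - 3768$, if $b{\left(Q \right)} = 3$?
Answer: $- \frac{147820}{39} \approx -3790.3$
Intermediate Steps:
$w{\left(I,R \right)} = - \frac{124 I}{117}$ ($w{\left(I,R \right)} = 8 \left(\frac{I}{-13} + \frac{I}{-18}\right) = 8 \left(I \left(- \frac{1}{13}\right) + I \left(- \frac{1}{18}\right)\right) = 8 \left(- \frac{I}{13} - \frac{I}{18}\right) = 8 \left(- \frac{31 I}{234}\right) = - \frac{124 I}{117}$)
$w{\left(21,\left(-2 + b{\left(4 \right)}\right) + P{\left(5,-5 \right)} \right)} - 3768 = \left(- \frac{124}{117}\right) 21 - 3768 = - \frac{868}{39} - 3768 = - \frac{147820}{39}$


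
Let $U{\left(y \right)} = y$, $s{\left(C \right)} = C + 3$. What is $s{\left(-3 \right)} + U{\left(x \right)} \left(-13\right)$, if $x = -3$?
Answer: $39$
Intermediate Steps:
$s{\left(C \right)} = 3 + C$
$s{\left(-3 \right)} + U{\left(x \right)} \left(-13\right) = \left(3 - 3\right) - -39 = 0 + 39 = 39$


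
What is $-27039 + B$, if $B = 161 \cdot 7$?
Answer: $-25912$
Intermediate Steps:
$B = 1127$
$-27039 + B = -27039 + 1127 = -25912$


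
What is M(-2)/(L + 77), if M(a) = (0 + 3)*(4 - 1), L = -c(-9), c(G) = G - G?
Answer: 9/77 ≈ 0.11688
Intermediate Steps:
c(G) = 0
L = 0 (L = -1*0 = 0)
M(a) = 9 (M(a) = 3*3 = 9)
M(-2)/(L + 77) = 9/(0 + 77) = 9/77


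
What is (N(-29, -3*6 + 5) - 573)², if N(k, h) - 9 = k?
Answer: 351649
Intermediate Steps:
N(k, h) = 9 + k
(N(-29, -3*6 + 5) - 573)² = ((9 - 29) - 573)² = (-20 - 573)² = (-593)² = 351649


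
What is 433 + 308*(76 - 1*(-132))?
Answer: 64497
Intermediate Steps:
433 + 308*(76 - 1*(-132)) = 433 + 308*(76 + 132) = 433 + 308*208 = 433 + 64064 = 64497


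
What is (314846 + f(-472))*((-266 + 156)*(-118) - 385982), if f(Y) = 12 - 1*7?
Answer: -117440052702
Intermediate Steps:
f(Y) = 5 (f(Y) = 12 - 7 = 5)
(314846 + f(-472))*((-266 + 156)*(-118) - 385982) = (314846 + 5)*((-266 + 156)*(-118) - 385982) = 314851*(-110*(-118) - 385982) = 314851*(12980 - 385982) = 314851*(-373002) = -117440052702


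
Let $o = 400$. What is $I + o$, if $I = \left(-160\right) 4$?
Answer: $-240$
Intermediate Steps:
$I = -640$
$I + o = -640 + 400 = -240$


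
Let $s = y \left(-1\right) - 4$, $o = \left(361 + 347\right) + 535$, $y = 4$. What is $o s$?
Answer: $-9944$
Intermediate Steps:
$o = 1243$ ($o = 708 + 535 = 1243$)
$s = -8$ ($s = 4 \left(-1\right) - 4 = -4 - 4 = -8$)
$o s = 1243 \left(-8\right) = -9944$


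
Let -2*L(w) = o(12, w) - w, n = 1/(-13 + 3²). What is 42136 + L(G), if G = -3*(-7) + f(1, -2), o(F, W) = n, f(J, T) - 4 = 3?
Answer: 337201/8 ≈ 42150.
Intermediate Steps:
f(J, T) = 7 (f(J, T) = 4 + 3 = 7)
n = -¼ (n = 1/(-13 + 9) = 1/(-4) = -¼ ≈ -0.25000)
o(F, W) = -¼
G = 28 (G = -3*(-7) + 7 = 21 + 7 = 28)
L(w) = ⅛ + w/2 (L(w) = -(-¼ - w)/2 = ⅛ + w/2)
42136 + L(G) = 42136 + (⅛ + (½)*28) = 42136 + (⅛ + 14) = 42136 + 113/8 = 337201/8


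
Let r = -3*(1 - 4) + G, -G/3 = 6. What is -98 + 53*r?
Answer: -575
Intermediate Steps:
G = -18 (G = -3*6 = -18)
r = -9 (r = -3*(1 - 4) - 18 = -3*(-3) - 18 = 9 - 18 = -9)
-98 + 53*r = -98 + 53*(-9) = -98 - 477 = -575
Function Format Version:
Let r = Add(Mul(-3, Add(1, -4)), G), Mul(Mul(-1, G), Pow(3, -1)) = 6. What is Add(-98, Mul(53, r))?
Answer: -575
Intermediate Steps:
G = -18 (G = Mul(-3, 6) = -18)
r = -9 (r = Add(Mul(-3, Add(1, -4)), -18) = Add(Mul(-3, -3), -18) = Add(9, -18) = -9)
Add(-98, Mul(53, r)) = Add(-98, Mul(53, -9)) = Add(-98, -477) = -575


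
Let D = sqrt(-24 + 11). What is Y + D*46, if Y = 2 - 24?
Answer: -22 + 46*I*sqrt(13) ≈ -22.0 + 165.86*I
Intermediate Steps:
D = I*sqrt(13) (D = sqrt(-13) = I*sqrt(13) ≈ 3.6056*I)
Y = -22
Y + D*46 = -22 + (I*sqrt(13))*46 = -22 + 46*I*sqrt(13)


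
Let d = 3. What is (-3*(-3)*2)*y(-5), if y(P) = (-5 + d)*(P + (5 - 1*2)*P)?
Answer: 720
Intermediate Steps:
y(P) = -8*P (y(P) = (-5 + 3)*(P + (5 - 1*2)*P) = -2*(P + (5 - 2)*P) = -2*(P + 3*P) = -8*P)
(-3*(-3)*2)*y(-5) = (-3*(-3)*2)*(-8*(-5)) = (9*2)*40 = 18*40 = 720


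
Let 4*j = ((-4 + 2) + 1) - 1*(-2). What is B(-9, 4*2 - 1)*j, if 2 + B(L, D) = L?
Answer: -11/4 ≈ -2.7500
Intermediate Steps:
j = 1/4 (j = (((-4 + 2) + 1) - 1*(-2))/4 = ((-2 + 1) + 2)/4 = (-1 + 2)/4 = (1/4)*1 = 1/4 ≈ 0.25000)
B(L, D) = -2 + L
B(-9, 4*2 - 1)*j = (-2 - 9)*(1/4) = -11*1/4 = -11/4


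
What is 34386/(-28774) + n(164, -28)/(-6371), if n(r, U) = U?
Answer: -109133767/91659577 ≈ -1.1906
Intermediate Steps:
34386/(-28774) + n(164, -28)/(-6371) = 34386/(-28774) - 28/(-6371) = 34386*(-1/28774) - 28*(-1/6371) = -17193/14387 + 28/6371 = -109133767/91659577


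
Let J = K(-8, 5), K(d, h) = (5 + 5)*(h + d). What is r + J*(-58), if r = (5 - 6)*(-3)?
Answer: 1743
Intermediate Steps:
K(d, h) = 10*d + 10*h (K(d, h) = 10*(d + h) = 10*d + 10*h)
J = -30 (J = 10*(-8) + 10*5 = -80 + 50 = -30)
r = 3 (r = -1*(-3) = 3)
r + J*(-58) = 3 - 30*(-58) = 3 + 1740 = 1743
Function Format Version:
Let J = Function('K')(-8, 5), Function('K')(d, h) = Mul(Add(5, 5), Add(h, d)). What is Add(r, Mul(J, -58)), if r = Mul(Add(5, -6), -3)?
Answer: 1743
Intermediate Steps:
Function('K')(d, h) = Add(Mul(10, d), Mul(10, h)) (Function('K')(d, h) = Mul(10, Add(d, h)) = Add(Mul(10, d), Mul(10, h)))
J = -30 (J = Add(Mul(10, -8), Mul(10, 5)) = Add(-80, 50) = -30)
r = 3 (r = Mul(-1, -3) = 3)
Add(r, Mul(J, -58)) = Add(3, Mul(-30, -58)) = Add(3, 1740) = 1743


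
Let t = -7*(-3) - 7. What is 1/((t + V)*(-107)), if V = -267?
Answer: 1/27071 ≈ 3.6940e-5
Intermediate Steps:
t = 14 (t = 21 - 7 = 14)
1/((t + V)*(-107)) = 1/((14 - 267)*(-107)) = 1/(-253*(-107)) = 1/27071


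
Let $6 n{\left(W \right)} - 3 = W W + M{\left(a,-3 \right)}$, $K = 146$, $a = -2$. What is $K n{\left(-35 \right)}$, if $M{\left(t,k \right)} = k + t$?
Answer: $\frac{89279}{3} \approx 29760.0$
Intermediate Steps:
$n{\left(W \right)} = - \frac{1}{3} + \frac{W^{2}}{6}$ ($n{\left(W \right)} = \frac{1}{2} + \frac{W W - 5}{6} = \frac{1}{2} + \frac{W^{2} - 5}{6} = \frac{1}{2} + \frac{-5 + W^{2}}{6} = \frac{1}{2} + \left(- \frac{5}{6} + \frac{W^{2}}{6}\right) = - \frac{1}{3} + \frac{W^{2}}{6}$)
$K n{\left(-35 \right)} = 146 \left(- \frac{1}{3} + \frac{\left(-35\right)^{2}}{6}\right) = 146 \left(- \frac{1}{3} + \frac{1}{6} \cdot 1225\right) = 146 \left(- \frac{1}{3} + \frac{1225}{6}\right) = 146 \cdot \frac{1223}{6} = \frac{89279}{3}$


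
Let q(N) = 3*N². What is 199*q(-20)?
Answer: 238800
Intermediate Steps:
199*q(-20) = 199*(3*(-20)²) = 199*(3*400) = 199*1200 = 238800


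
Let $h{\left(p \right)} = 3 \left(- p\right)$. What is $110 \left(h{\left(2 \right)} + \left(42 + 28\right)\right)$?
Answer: $7040$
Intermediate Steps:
$h{\left(p \right)} = - 3 p$
$110 \left(h{\left(2 \right)} + \left(42 + 28\right)\right) = 110 \left(\left(-3\right) 2 + \left(42 + 28\right)\right) = 110 \left(-6 + 70\right) = 110 \cdot 64 = 7040$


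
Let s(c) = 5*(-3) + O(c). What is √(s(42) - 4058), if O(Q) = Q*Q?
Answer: I*√2309 ≈ 48.052*I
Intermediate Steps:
O(Q) = Q²
s(c) = -15 + c² (s(c) = 5*(-3) + c² = -15 + c²)
√(s(42) - 4058) = √((-15 + 42²) - 4058) = √((-15 + 1764) - 4058) = √(1749 - 4058) = √(-2309) = I*√2309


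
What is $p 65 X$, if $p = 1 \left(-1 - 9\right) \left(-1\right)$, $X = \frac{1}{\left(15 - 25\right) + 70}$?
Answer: $\frac{65}{6} \approx 10.833$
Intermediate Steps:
$X = \frac{1}{60}$ ($X = \frac{1}{\left(15 - 25\right) + 70} = \frac{1}{-10 + 70} = \frac{1}{60} \approx 0.016667$)
$p = 10$ ($p = 1 \left(-1 - 9\right) \left(-1\right) = 1 \left(-10\right) \left(-1\right) = \left(-10\right) \left(-1\right) = 10$)
$p 65 X = 10 \cdot 65 \cdot \frac{1}{60} = 650 \cdot \frac{1}{60} = \frac{65}{6}$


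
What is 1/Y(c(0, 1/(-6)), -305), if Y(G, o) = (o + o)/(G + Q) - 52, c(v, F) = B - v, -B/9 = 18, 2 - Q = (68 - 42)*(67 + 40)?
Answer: -1471/76187 ≈ -0.019308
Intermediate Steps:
Q = -2780 (Q = 2 - (68 - 42)*(67 + 40) = 2 - 26*107 = 2 - 1*2782 = 2 - 2782 = -2780)
B = -162 (B = -9*18 = -162)
c(v, F) = -162 - v
Y(G, o) = -52 + 2*o/(-2780 + G) (Y(G, o) = (o + o)/(G - 2780) - 52 = (2*o)/(-2780 + G) - 52 = 2*o/(-2780 + G) - 52 = -52 + 2*o/(-2780 + G))
1/Y(c(0, 1/(-6)), -305) = 1/(2*(72280 - 305 - 26*(-162 - 1*0))/(-2780 + (-162 - 1*0))) = 1/(2*(72280 - 305 - 26*(-162 + 0))/(-2780 + (-162 + 0))) = 1/(2*(72280 - 305 - 26*(-162))/(-2780 - 162)) = 1/(2*(72280 - 305 + 4212)/(-2942)) = 1/(2*(-1/2942)*76187) = 1/(-76187/1471) = -1471/76187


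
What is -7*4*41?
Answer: -1148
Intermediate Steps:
-7*4*41 = -28*41 = -1148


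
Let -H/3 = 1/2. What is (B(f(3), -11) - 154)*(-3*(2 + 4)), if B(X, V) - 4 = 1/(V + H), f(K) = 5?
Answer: 67536/25 ≈ 2701.4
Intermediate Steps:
H = -3/2 ≈ -1.5000
B(X, V) = 4 + 1/(-3/2 + V) (B(X, V) = 4 + 1/(V - 3/2) = 4 + 1/(-3/2 + V))
(B(f(3), -11) - 154)*(-3*(2 + 4)) = (2*(-5 + 4*(-11))/(-3 + 2*(-11)) - 154)*(-3*(2 + 4)) = (2*(-5 - 44)/(-3 - 22) - 154)*(-3*6) = (2*(-49)/(-25) - 154)*(-18) = (2*(-1/25)*(-49) - 154)*(-18) = (98/25 - 154)*(-18) = -3752/25*(-18) = 67536/25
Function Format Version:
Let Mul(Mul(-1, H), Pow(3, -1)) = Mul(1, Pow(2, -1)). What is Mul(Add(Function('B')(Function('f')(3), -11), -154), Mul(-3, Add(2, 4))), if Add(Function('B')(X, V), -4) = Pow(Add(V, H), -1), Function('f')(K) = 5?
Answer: Rational(67536, 25) ≈ 2701.4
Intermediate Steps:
H = Rational(-3, 2) (H = Mul(-3, Mul(1, Pow(2, -1))) = Mul(-3, Mul(1, Rational(1, 2))) = Mul(-3, Rational(1, 2)) = Rational(-3, 2) ≈ -1.5000)
Function('B')(X, V) = Add(4, Pow(Add(Rational(-3, 2), V), -1)) (Function('B')(X, V) = Add(4, Pow(Add(V, Rational(-3, 2)), -1)) = Add(4, Pow(Add(Rational(-3, 2), V), -1)))
Mul(Add(Function('B')(Function('f')(3), -11), -154), Mul(-3, Add(2, 4))) = Mul(Add(Mul(2, Pow(Add(-3, Mul(2, -11)), -1), Add(-5, Mul(4, -11))), -154), Mul(-3, Add(2, 4))) = Mul(Add(Mul(2, Pow(Add(-3, -22), -1), Add(-5, -44)), -154), Mul(-3, 6)) = Mul(Add(Mul(2, Pow(-25, -1), -49), -154), -18) = Mul(Add(Mul(2, Rational(-1, 25), -49), -154), -18) = Mul(Add(Rational(98, 25), -154), -18) = Mul(Rational(-3752, 25), -18) = Rational(67536, 25)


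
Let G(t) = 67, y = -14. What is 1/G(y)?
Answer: 1/67 ≈ 0.014925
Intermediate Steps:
1/G(y) = 1/67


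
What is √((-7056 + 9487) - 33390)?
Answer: I*√30959 ≈ 175.95*I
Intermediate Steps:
√((-7056 + 9487) - 33390) = √(2431 - 33390) = √(-30959) = I*√30959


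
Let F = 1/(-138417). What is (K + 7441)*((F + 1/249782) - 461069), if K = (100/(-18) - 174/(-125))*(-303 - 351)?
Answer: -60759044732777757437437/12965278160250 ≈ -4.6863e+9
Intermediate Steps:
K = 1021112/375 (K = (100*(-1/18) - 174*(-1/125))*(-654) = (-50/9 + 174/125)*(-654) = -4684/1125*(-654) = 1021112/375 ≈ 2723.0)
F = -1/138417 ≈ -7.2245e-6
(K + 7441)*((F + 1/249782) - 461069) = (1021112/375 + 7441)*((-1/138417 + 1/249782) - 461069) = 3811487*((-1/138417 + 1/249782) - 461069)/375 = 3811487*(-111365/34574075094 - 461069)/375 = (3811487/375)*(-15941034229626851/34574075094) = -60759044732777757437437/12965278160250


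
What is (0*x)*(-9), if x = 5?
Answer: 0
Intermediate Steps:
(0*x)*(-9) = (0*5)*(-9) = 0*(-9) = 0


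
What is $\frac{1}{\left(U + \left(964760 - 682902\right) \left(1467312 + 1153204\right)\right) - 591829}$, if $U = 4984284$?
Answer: $\frac{1}{738617791183} \approx 1.3539 \cdot 10^{-12}$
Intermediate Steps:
$\frac{1}{\left(U + \left(964760 - 682902\right) \left(1467312 + 1153204\right)\right) - 591829} = \frac{1}{\left(4984284 + \left(964760 - 682902\right) \left(1467312 + 1153204\right)\right) - 591829} = \frac{1}{\left(4984284 + 281858 \cdot 2620516\right) - 591829} = \frac{1}{\left(4984284 + 738613398728\right) - 591829} = \frac{1}{738618383012 - 591829} = \frac{1}{738617791183}$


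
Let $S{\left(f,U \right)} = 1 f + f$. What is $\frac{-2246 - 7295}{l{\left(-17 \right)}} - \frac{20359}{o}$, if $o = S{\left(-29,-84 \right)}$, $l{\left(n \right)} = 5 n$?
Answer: $\frac{2283893}{4930} \approx 463.26$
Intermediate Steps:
$S{\left(f,U \right)} = 2 f$ ($S{\left(f,U \right)} = f + f = 2 f$)
$o = -58$ ($o = 2 \left(-29\right) = -58$)
$\frac{-2246 - 7295}{l{\left(-17 \right)}} - \frac{20359}{o} = \frac{-2246 - 7295}{5 \left(-17\right)} - \frac{20359}{-58} = \frac{-2246 - 7295}{-85} - - \frac{20359}{58} = \left(-9541\right) \left(- \frac{1}{85}\right) + \frac{20359}{58} = \frac{9541}{85} + \frac{20359}{58} = \frac{2283893}{4930}$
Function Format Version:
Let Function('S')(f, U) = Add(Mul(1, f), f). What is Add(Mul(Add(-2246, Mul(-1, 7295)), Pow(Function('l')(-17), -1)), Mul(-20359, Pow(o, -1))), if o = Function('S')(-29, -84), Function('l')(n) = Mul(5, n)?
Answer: Rational(2283893, 4930) ≈ 463.26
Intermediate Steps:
Function('S')(f, U) = Mul(2, f) (Function('S')(f, U) = Add(f, f) = Mul(2, f))
o = -58 (o = Mul(2, -29) = -58)
Add(Mul(Add(-2246, Mul(-1, 7295)), Pow(Function('l')(-17), -1)), Mul(-20359, Pow(o, -1))) = Add(Mul(Add(-2246, Mul(-1, 7295)), Pow(Mul(5, -17), -1)), Mul(-20359, Pow(-58, -1))) = Add(Mul(Add(-2246, -7295), Pow(-85, -1)), Mul(-20359, Rational(-1, 58))) = Add(Mul(-9541, Rational(-1, 85)), Rational(20359, 58)) = Add(Rational(9541, 85), Rational(20359, 58)) = Rational(2283893, 4930)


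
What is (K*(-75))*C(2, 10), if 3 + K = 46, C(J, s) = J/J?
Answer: -3225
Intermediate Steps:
C(J, s) = 1
K = 43 (K = -3 + 46 = 43)
(K*(-75))*C(2, 10) = (43*(-75))*1 = -3225*1 = -3225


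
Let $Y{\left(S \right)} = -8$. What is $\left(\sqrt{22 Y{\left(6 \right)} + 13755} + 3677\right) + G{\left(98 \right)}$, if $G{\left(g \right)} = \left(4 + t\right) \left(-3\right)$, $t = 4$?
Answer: $3653 + \sqrt{13579} \approx 3769.5$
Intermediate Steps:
$G{\left(g \right)} = -24$ ($G{\left(g \right)} = \left(4 + 4\right) \left(-3\right) = 8 \left(-3\right) = -24$)
$\left(\sqrt{22 Y{\left(6 \right)} + 13755} + 3677\right) + G{\left(98 \right)} = \left(\sqrt{22 \left(-8\right) + 13755} + 3677\right) - 24 = \left(\sqrt{-176 + 13755} + 3677\right) - 24 = \left(\sqrt{13579} + 3677\right) - 24 = \left(3677 + \sqrt{13579}\right) - 24 = 3653 + \sqrt{13579}$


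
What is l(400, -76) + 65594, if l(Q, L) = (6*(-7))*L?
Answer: 68786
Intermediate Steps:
l(Q, L) = -42*L
l(400, -76) + 65594 = -42*(-76) + 65594 = 3192 + 65594 = 68786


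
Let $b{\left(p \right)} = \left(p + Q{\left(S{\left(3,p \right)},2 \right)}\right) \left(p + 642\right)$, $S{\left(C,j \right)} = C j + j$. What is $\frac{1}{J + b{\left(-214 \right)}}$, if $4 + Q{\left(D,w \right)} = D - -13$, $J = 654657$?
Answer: $\frac{1}{200549} \approx 4.9863 \cdot 10^{-6}$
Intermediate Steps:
$S{\left(C,j \right)} = j + C j$
$Q{\left(D,w \right)} = 9 + D$ ($Q{\left(D,w \right)} = -4 + \left(D - -13\right) = -4 + \left(D + 13\right) = -4 + \left(13 + D\right) = 9 + D$)
$b{\left(p \right)} = \left(9 + 5 p\right) \left(642 + p\right)$ ($b{\left(p \right)} = \left(p + \left(9 + p \left(1 + 3\right)\right)\right) \left(p + 642\right) = \left(p + \left(9 + p 4\right)\right) \left(642 + p\right) = \left(p + \left(9 + 4 p\right)\right) \left(642 + p\right) = \left(9 + 5 p\right) \left(642 + p\right)$)
$\frac{1}{J + b{\left(-214 \right)}} = \frac{1}{654657 + \left(5778 + 5 \left(-214\right)^{2} + 3219 \left(-214\right)\right)} = \frac{1}{654657 + \left(5778 + 5 \cdot 45796 - 688866\right)} = \frac{1}{654657 + \left(5778 + 228980 - 688866\right)} = \frac{1}{654657 - 454108} = \frac{1}{200549}$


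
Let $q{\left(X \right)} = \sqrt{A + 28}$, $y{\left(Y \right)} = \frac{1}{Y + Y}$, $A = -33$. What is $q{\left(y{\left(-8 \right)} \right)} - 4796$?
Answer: $-4796 + i \sqrt{5} \approx -4796.0 + 2.2361 i$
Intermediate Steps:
$y{\left(Y \right)} = \frac{1}{2 Y}$
$q{\left(X \right)} = i \sqrt{5}$ ($q{\left(X \right)} = \sqrt{-33 + 28} = \sqrt{-5} = i \sqrt{5}$)
$q{\left(y{\left(-8 \right)} \right)} - 4796 = i \sqrt{5} - 4796 = -4796 + i \sqrt{5}$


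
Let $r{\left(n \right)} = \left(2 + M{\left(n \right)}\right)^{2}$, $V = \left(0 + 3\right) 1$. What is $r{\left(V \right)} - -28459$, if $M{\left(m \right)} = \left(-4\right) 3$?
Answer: $28559$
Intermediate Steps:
$V = 3$ ($V = 3 \cdot 1 = 3$)
$M{\left(m \right)} = -12$
$r{\left(n \right)} = 100$ ($r{\left(n \right)} = \left(2 - 12\right)^{2} = \left(-10\right)^{2} = 100$)
$r{\left(V \right)} - -28459 = 100 - -28459 = 100 + 28459 = 28559$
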